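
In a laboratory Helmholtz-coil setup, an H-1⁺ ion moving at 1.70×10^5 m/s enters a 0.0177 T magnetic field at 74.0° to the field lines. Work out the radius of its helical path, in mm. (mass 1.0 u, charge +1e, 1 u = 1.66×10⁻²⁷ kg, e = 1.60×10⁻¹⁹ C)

Only the perpendicular component v⊥ = v sin74.0° = 1.63×10^5 m/s is bent by the field.
r = m v⊥ /(qB) = (1.66×10^-27)(1.63×10^5) / [(1×1.60×10^-19)(0.0177)] = 0.0958 m.

r ≈ 95.8 mm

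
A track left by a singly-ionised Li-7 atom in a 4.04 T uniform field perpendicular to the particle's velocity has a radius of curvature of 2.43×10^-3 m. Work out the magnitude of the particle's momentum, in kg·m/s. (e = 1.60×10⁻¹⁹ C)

Since qvB = mv²/r, the momentum p = mv = qBr.
p = (1×1.60×10^-19)(4.04)(2.43×10^-3) = 1.57×10^-21 kg·m/s.

p ≈ 1.57×10^-21 kg·m/s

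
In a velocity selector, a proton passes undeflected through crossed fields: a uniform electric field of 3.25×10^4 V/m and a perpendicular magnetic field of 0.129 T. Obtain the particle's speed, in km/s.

v ≈ 252 km/s

For zero net force, qE = qvB, so v = E/B.
v = (3.25×10^4) / (0.129) = 2.52×10^5 m/s.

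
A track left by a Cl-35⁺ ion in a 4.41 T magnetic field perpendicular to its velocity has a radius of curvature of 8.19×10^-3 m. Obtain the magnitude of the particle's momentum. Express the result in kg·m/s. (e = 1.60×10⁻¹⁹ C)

p ≈ 5.78×10^-21 kg·m/s

Since qvB = mv²/r, the momentum p = mv = qBr.
p = (1×1.60×10^-19)(4.41)(8.19×10^-3) = 5.78×10^-21 kg·m/s.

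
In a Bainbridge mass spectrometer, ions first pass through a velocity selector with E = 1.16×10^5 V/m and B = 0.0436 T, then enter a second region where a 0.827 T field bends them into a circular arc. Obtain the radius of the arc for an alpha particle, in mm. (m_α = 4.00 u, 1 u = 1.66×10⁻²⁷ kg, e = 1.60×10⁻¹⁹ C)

r ≈ 66.8 mm

The selector passes v = E/B = 1.16×10^5/0.0436 = 2.66×10^6 m/s.
In the deflection region, r = mv/(qB₂) = (6.64×10^-27)(2.66×10^6) / [(2×1.60×10^-19)(0.827)] = 0.0668 m.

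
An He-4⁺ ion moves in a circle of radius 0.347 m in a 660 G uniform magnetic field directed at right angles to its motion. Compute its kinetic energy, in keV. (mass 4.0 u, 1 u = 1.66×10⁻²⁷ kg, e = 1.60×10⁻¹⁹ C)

K ≈ 6.32 keV

v = qBr/m = (1×1.60×10^-19)(0.0660)(0.347) / (6.64×10^-27) = 5.52×10^5 m/s.
K = ½mv² = 0.5·(6.64×10^-27)·(5.52×10^5)² = 1.01×10^-15 J = 6.32 keV.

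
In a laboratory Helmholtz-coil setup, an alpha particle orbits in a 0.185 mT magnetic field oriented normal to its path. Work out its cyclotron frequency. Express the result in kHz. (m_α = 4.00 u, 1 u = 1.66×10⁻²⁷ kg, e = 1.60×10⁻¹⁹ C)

f = qB/(2πm) = (2×1.60×10^-19)(1.85×10^-4) / [2π(6.64×10^-27)] = 1420 Hz.

f ≈ 1.42 kHz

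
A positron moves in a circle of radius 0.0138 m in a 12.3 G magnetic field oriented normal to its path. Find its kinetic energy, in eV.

K ≈ 25.3 eV

v = qBr/m = (1×1.60×10^-19)(1.23×10^-3)(0.0138) / (9.11×10^-31) = 2.98×10^6 m/s.
K = ½mv² = 0.5·(9.11×10^-31)·(2.98×10^6)² = 4.05×10^-18 J = 25.3 eV.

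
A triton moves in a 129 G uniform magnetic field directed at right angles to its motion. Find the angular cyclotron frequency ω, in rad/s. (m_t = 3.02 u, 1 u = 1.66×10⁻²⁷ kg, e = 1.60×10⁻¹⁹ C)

ω = qB/m = (1×1.60×10^-19)(0.0129) / (5.01×10^-27) = 4.12×10^5 rad/s.

ω ≈ 4.12×10^5 rad/s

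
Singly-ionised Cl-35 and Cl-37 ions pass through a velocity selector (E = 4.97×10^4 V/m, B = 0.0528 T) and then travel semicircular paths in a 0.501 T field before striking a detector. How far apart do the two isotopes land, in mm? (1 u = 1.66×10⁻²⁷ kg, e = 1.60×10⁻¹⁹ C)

Δd ≈ 78.0 mm

Both emerge at v = E/B₁ = 9.41×10^5 m/s.
r = mv/(qB₂), so r₁ = 0.6822 m and r₂ = 0.7212 m, giving Δr = 0.0390 m.
After a semicircle each ion lands a diameter 2r from the entry slit, so the separation is 2Δr = 0.0780 m.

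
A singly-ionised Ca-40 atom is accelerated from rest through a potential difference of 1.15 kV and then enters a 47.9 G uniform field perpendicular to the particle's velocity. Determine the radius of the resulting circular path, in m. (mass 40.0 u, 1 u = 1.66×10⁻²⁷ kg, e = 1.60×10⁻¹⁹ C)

The kinetic energy gained is K = qV = (1×1.60×10^-19)(1150) = 1.84×10^-16 J.
v = √(2K/m) = 7.44×10^4 m/s.
r = mv/(qB) = (6.64×10^-26)(7.44×10^4) / [(1×1.60×10^-19)(4.79×10^-3)] = 6.45 m.

r ≈ 6.45 m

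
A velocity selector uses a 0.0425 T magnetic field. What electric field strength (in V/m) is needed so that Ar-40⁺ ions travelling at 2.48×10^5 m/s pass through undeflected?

qE = qvB ⇒ E = vB = (2.48×10^5)(0.0425) = 1.05×10^4 V/m.

E ≈ 1.05×10^4 V/m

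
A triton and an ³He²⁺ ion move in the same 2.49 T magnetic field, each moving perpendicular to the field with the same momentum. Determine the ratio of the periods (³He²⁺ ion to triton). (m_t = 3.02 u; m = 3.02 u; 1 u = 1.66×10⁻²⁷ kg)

T = 2πm/(qB) is independent of speed, so T₂/T₁ = (m₂/q₂)/(m₁/q₁).
T_{³He²⁺ ion}/T_{triton} = (5.01×10^-27/2e) / (5.01×10^-27/1e) = 0.500.

ratio ≈ 0.500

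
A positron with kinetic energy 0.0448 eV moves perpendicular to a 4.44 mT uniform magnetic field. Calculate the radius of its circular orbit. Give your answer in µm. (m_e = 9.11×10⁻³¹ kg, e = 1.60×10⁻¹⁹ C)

Convert the energy: K = 0.0448 eV = 7.17×10^-21 J.
v = √(2K/m) = √(2·7.17×10^-21/9.11×10^-31) = 1.25×10^5 m/s.
r = mv/(qB) = (9.11×10^-31)(1.25×10^5) / [(1×1.60×10^-19)(4.44×10^-3)] = 1.61×10^-4 m.

r ≈ 161 µm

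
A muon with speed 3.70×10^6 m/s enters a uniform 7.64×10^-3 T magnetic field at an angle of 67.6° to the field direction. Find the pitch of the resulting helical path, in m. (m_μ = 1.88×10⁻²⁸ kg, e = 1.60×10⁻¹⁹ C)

The velocity component along B is v∥ = v cos67.6° = 1.41×10^6 m/s.
The cyclotron period T = 2πm/(qB) = 9.66×10^-7 s is set by m, q, B alone.
Pitch = v∥·T = (1.41×10^6)(9.66×10^-7) = 1.36 m.

pitch ≈ 1.36 m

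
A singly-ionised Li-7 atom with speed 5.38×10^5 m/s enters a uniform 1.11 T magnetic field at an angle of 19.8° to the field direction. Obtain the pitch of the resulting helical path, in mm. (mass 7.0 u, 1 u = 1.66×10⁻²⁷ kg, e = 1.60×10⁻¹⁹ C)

pitch ≈ 208 mm

The velocity component along B is v∥ = v cos19.8° = 5.06×10^5 m/s.
The cyclotron period T = 2πm/(qB) = 4.11×10^-7 s is set by m, q, B alone.
Pitch = v∥·T = (5.06×10^5)(4.11×10^-7) = 0.208 m.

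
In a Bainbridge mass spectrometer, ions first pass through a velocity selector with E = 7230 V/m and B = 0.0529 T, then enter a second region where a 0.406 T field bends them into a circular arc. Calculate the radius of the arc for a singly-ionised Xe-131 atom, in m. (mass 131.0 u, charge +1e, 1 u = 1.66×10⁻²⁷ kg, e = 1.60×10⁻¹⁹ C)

The selector passes v = E/B = 7230/0.0529 = 1.37×10^5 m/s.
In the deflection region, r = mv/(qB₂) = (2.17×10^-25)(1.37×10^5) / [(1×1.60×10^-19)(0.406)] = 0.458 m.

r ≈ 0.458 m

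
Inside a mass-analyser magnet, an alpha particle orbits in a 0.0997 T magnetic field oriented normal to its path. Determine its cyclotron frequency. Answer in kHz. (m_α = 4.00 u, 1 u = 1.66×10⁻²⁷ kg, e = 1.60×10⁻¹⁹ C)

f = qB/(2πm) = (2×1.60×10^-19)(0.0997) / [2π(6.64×10^-27)] = 7.65×10^5 Hz.

f ≈ 765 kHz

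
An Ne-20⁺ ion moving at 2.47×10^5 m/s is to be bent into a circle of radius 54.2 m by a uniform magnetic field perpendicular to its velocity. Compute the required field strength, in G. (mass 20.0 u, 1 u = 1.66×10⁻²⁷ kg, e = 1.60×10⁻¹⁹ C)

B ≈ 9.46 G

qvB = mv²/r gives B = mv/(qr).
B = (3.32×10^-26)(2.47×10^5) / [(1×1.60×10^-19)(54.2)] = 9.46×10^-4 T.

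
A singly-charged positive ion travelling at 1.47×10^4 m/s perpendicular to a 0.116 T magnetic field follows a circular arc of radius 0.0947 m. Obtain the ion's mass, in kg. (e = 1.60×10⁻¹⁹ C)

m ≈ 1.20×10^-25 kg

qvB = mv²/r ⇒ m = qBr/v.
m = (1×1.60×10^-19)(0.116)(0.0947) / (1.47×10^4) = 1.20×10^-25 kg.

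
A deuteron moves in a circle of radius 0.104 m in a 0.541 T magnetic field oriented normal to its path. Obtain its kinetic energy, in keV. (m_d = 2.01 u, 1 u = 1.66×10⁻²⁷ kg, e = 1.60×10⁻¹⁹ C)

K ≈ 75.9 keV

v = qBr/m = (1×1.60×10^-19)(0.541)(0.104) / (3.34×10^-27) = 2.70×10^6 m/s.
K = ½mv² = 0.5·(3.34×10^-27)·(2.70×10^6)² = 1.21×10^-14 J = 75.9 keV.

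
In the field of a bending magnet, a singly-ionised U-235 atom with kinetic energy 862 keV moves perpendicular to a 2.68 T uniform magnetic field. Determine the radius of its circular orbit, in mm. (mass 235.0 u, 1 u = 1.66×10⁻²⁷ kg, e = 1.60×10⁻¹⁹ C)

r ≈ 765 mm

Convert the energy: K = 862 keV = 1.38×10^-13 J.
v = √(2K/m) = √(2·1.38×10^-13/3.90×10^-25) = 8.41×10^5 m/s.
r = mv/(qB) = (3.90×10^-25)(8.41×10^5) / [(1×1.60×10^-19)(2.68)] = 0.765 m.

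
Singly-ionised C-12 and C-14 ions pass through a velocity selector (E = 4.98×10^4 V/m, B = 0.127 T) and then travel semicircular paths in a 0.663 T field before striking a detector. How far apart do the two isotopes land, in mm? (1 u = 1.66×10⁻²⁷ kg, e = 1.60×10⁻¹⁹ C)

Δd ≈ 24.5 mm

Both emerge at v = E/B₁ = 3.92×10^5 m/s.
r = mv/(qB₂), so r₁ = 0.0736 m and r₂ = 0.0859 m, giving Δr = 0.0123 m.
After a semicircle each ion lands a diameter 2r from the entry slit, so the separation is 2Δr = 0.0245 m.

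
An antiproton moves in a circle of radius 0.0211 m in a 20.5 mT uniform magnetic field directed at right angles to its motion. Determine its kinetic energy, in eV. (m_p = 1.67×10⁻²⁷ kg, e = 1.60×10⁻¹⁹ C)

K ≈ 8.96 eV

v = qBr/m = (1×1.60×10^-19)(0.0205)(0.0211) / (1.67×10^-27) = 4.14×10^4 m/s.
K = ½mv² = 0.5·(1.67×10^-27)·(4.14×10^4)² = 1.43×10^-18 J = 8.96 eV.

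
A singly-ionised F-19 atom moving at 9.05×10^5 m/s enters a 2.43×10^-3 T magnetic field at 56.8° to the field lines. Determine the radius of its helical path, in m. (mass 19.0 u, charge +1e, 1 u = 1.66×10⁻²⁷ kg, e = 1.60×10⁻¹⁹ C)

r ≈ 61.4 m

Only the perpendicular component v⊥ = v sin56.8° = 7.57×10^5 m/s is bent by the field.
r = m v⊥ /(qB) = (3.15×10^-26)(7.57×10^5) / [(1×1.60×10^-19)(2.43×10^-3)] = 61.4 m.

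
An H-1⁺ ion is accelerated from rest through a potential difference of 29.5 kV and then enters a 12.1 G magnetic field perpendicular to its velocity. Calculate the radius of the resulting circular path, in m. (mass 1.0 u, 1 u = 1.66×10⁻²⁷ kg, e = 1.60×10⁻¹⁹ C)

r ≈ 20.4 m

The kinetic energy gained is K = qV = (1×1.60×10^-19)(2.95×10^4) = 4.72×10^-15 J.
v = √(2K/m) = 2.38×10^6 m/s.
r = mv/(qB) = (1.66×10^-27)(2.38×10^6) / [(1×1.60×10^-19)(1.21×10^-3)] = 20.4 m.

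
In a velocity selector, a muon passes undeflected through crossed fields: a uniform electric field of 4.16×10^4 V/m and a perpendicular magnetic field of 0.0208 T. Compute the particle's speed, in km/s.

v ≈ 2000 km/s

For zero net force, qE = qvB, so v = E/B.
v = (4.16×10^4) / (0.0208) = 2.00×10^6 m/s.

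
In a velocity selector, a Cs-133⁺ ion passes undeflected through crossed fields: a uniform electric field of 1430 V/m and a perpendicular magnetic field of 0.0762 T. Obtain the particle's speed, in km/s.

v ≈ 18.8 km/s

For zero net force, qE = qvB, so v = E/B.
v = (1430) / (0.0762) = 1.88×10^4 m/s.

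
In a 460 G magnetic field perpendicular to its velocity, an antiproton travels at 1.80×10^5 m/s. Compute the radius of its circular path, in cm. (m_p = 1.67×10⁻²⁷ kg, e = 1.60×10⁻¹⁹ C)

The magnetic force provides the centripetal force: qvB = mv²/r, so r = mv/(qB).
r = (1.67×10^-27 kg)(1.80×10^5 m/s) / [(1×1.60×10^-19 C)(0.0460 T)] = 0.0408 m.

r ≈ 4.08 cm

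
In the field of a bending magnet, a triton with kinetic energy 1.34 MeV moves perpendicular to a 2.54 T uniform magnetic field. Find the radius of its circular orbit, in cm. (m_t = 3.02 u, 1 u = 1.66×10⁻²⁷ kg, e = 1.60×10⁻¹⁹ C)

r ≈ 11.4 cm

Convert the energy: K = 1.34 MeV = 2.14×10^-13 J.
v = √(2K/m) = √(2·2.14×10^-13/5.01×10^-27) = 9.25×10^6 m/s.
r = mv/(qB) = (5.01×10^-27)(9.25×10^6) / [(1×1.60×10^-19)(2.54)] = 0.114 m.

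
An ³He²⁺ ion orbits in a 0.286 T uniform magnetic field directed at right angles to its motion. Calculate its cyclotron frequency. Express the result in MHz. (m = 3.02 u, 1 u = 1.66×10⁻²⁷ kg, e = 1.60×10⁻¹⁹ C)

f = qB/(2πm) = (2×1.60×10^-19)(0.286) / [2π(5.01×10^-27)] = 2.91×10^6 Hz.

f ≈ 2.91 MHz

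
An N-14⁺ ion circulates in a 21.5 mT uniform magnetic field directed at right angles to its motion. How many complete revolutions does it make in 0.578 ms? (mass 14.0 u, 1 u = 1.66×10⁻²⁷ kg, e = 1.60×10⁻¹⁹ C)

N = 13

T = 2πm/(qB) = 2π(2.324×10^-26) / [(1×1.60×10^-19)(0.0215)] = 4.2448×10^-5 s.
N = t/T = 5.78×10^-4 / 4.2448×10^-5 ≈ 13.62, so 13 complete revolutions.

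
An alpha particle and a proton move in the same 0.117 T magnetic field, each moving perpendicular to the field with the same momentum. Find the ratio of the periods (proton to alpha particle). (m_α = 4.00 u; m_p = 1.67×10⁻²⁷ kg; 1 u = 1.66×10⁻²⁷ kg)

T = 2πm/(qB) is independent of speed, so T₂/T₁ = (m₂/q₂)/(m₁/q₁).
T_{proton}/T_{alpha particle} = (1.67×10^-27/1e) / (6.64×10^-27/2e) = 0.503.

ratio ≈ 0.503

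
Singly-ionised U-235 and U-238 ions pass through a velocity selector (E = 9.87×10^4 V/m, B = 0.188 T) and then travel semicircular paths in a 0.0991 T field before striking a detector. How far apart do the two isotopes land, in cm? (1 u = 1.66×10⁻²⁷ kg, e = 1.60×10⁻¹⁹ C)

Δd ≈ 33.0 cm

Both emerge at v = E/B₁ = 5.25×10^5 m/s.
r = mv/(qB₂), so r₁ = 12.916 m and r₂ = 13.081 m, giving Δr = 0.165 m.
After a semicircle each ion lands a diameter 2r from the entry slit, so the separation is 2Δr = 0.330 m.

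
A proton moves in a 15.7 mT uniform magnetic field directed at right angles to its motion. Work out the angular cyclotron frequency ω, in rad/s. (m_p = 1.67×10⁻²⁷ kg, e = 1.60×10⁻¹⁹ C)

ω ≈ 1.50×10^6 rad/s

ω = qB/m = (1×1.60×10^-19)(0.0157) / (1.67×10^-27) = 1.50×10^6 rad/s.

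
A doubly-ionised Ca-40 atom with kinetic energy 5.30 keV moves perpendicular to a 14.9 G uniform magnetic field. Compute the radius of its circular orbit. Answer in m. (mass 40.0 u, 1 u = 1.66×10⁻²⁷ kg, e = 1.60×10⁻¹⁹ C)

r ≈ 22.3 m

Convert the energy: K = 5.30 keV = 8.48×10^-16 J.
v = √(2K/m) = √(2·8.48×10^-16/6.64×10^-26) = 1.60×10^5 m/s.
r = mv/(qB) = (6.64×10^-26)(1.60×10^5) / [(2×1.60×10^-19)(1.49×10^-3)] = 22.3 m.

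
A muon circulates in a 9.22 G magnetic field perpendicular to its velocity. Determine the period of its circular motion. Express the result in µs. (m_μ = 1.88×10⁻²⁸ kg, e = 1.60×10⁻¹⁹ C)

The cyclotron period is independent of speed: T = 2πm/(qB).
T = 2π(1.88×10^-28) / [(1×1.60×10^-19)(9.22×10^-4)] = 8.01×10^-6 s.

T ≈ 8.01 µs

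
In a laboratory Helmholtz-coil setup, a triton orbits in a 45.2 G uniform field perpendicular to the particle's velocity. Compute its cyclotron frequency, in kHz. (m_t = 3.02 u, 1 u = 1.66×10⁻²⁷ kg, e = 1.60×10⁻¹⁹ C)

f ≈ 23.0 kHz

f = qB/(2πm) = (1×1.60×10^-19)(4.52×10^-3) / [2π(5.01×10^-27)] = 2.30×10^4 Hz.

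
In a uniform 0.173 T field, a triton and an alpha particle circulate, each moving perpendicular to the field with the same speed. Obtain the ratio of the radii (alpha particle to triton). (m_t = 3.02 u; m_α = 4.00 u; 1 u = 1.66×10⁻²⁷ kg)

r = mv/(qB) ⇒ at equal v, r ∝ m/q.
r_{alpha particle}/r_{triton} = 0.662.

ratio ≈ 0.662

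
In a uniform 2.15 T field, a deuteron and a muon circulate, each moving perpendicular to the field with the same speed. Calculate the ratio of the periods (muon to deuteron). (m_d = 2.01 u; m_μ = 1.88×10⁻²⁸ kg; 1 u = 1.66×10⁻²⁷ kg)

ratio ≈ 0.0563

T = 2πm/(qB) is independent of speed, so T₂/T₁ = (m₂/q₂)/(m₁/q₁).
T_{muon}/T_{deuteron} = (1.88×10^-28/1e) / (3.34×10^-27/1e) = 0.0563.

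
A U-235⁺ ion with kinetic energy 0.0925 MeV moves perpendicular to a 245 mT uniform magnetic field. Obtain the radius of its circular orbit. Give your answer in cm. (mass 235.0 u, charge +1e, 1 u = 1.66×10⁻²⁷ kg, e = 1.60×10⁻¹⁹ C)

r ≈ 274 cm

Convert the energy: K = 0.0925 MeV = 1.48×10^-14 J.
v = √(2K/m) = √(2·1.48×10^-14/3.90×10^-25) = 2.75×10^5 m/s.
r = mv/(qB) = (3.90×10^-25)(2.75×10^5) / [(1×1.60×10^-19)(0.245)] = 2.74 m.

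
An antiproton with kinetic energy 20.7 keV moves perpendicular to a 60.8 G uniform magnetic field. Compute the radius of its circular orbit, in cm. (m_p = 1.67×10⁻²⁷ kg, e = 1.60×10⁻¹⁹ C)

r ≈ 342 cm

Convert the energy: K = 20.7 keV = 3.31×10^-15 J.
v = √(2K/m) = √(2·3.31×10^-15/1.67×10^-27) = 1.99×10^6 m/s.
r = mv/(qB) = (1.67×10^-27)(1.99×10^6) / [(1×1.60×10^-19)(6.08×10^-3)] = 3.42 m.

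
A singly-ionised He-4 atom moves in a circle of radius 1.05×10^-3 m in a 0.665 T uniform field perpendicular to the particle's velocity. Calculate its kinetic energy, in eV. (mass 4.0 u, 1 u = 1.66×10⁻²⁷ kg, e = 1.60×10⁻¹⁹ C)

K ≈ 5.87 eV

v = qBr/m = (1×1.60×10^-19)(0.665)(1.05×10^-3) / (6.64×10^-27) = 1.68×10^4 m/s.
K = ½mv² = 0.5·(6.64×10^-27)·(1.68×10^4)² = 9.40×10^-19 J = 5.87 eV.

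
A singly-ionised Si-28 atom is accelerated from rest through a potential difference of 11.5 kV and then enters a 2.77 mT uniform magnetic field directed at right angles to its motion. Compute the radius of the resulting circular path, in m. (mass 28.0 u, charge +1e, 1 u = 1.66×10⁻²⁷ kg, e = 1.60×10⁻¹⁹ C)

The kinetic energy gained is K = qV = (1×1.60×10^-19)(1.15×10^4) = 1.84×10^-15 J.
v = √(2K/m) = 2.81×10^5 m/s.
r = mv/(qB) = (4.65×10^-26)(2.81×10^5) / [(1×1.60×10^-19)(2.77×10^-3)] = 29.5 m.

r ≈ 29.5 m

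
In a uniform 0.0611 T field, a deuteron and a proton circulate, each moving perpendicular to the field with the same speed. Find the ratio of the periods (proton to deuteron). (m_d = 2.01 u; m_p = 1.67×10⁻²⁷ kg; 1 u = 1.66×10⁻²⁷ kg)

T = 2πm/(qB) is independent of speed, so T₂/T₁ = (m₂/q₂)/(m₁/q₁).
T_{proton}/T_{deuteron} = (1.67×10^-27/1e) / (3.34×10^-27/1e) = 0.501.

ratio ≈ 0.501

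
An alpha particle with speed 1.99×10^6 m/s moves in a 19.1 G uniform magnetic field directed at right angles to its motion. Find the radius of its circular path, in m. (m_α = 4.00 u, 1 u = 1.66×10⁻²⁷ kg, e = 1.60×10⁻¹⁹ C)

The magnetic force provides the centripetal force: qvB = mv²/r, so r = mv/(qB).
r = (6.64×10^-27 kg)(1.99×10^6 m/s) / [(2×1.60×10^-19 C)(1.91×10^-3 T)] = 21.6 m.

r ≈ 21.6 m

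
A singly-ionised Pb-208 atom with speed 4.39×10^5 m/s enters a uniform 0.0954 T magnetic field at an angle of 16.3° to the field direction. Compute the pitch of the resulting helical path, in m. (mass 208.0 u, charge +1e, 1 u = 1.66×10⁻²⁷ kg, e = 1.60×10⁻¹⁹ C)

pitch ≈ 59.9 m

The velocity component along B is v∥ = v cos16.3° = 4.21×10^5 m/s.
The cyclotron period T = 2πm/(qB) = 1.42×10^-4 s is set by m, q, B alone.
Pitch = v∥·T = (4.21×10^5)(1.42×10^-4) = 59.9 m.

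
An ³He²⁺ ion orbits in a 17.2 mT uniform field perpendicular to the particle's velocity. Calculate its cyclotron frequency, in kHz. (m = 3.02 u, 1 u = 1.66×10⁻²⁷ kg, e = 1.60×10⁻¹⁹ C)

f ≈ 175 kHz

f = qB/(2πm) = (2×1.60×10^-19)(0.0172) / [2π(5.01×10^-27)] = 1.75×10^5 Hz.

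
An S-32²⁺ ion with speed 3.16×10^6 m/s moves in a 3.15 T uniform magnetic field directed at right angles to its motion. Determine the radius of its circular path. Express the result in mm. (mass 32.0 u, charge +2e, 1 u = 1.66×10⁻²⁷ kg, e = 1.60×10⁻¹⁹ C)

r ≈ 167 mm

The magnetic force provides the centripetal force: qvB = mv²/r, so r = mv/(qB).
r = (5.31×10^-26 kg)(3.16×10^6 m/s) / [(2×1.60×10^-19 C)(3.15 T)] = 0.167 m.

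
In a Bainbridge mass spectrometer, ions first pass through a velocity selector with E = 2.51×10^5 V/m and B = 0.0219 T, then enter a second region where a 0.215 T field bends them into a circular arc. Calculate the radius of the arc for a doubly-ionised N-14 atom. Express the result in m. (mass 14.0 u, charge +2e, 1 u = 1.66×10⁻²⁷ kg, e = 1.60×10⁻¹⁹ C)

r ≈ 3.87 m

The selector passes v = E/B = 2.51×10^5/0.0219 = 1.15×10^7 m/s.
In the deflection region, r = mv/(qB₂) = (2.32×10^-26)(1.15×10^7) / [(2×1.60×10^-19)(0.215)] = 3.87 m.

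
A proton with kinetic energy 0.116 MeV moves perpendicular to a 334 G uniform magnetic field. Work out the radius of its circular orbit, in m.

r ≈ 1.47 m

Convert the energy: K = 0.116 MeV = 1.86×10^-14 J.
v = √(2K/m) = √(2·1.86×10^-14/1.67×10^-27) = 4.71×10^6 m/s.
r = mv/(qB) = (1.67×10^-27)(4.71×10^6) / [(1×1.60×10^-19)(0.0334)] = 1.47 m.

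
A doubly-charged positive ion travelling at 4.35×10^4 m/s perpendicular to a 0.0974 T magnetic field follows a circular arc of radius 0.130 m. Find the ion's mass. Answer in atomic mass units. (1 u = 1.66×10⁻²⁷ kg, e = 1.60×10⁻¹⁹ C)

qvB = mv²/r ⇒ m = qBr/v.
m = (2×1.60×10^-19)(0.0974)(0.130) / (4.35×10^4) = 9.31×10^-26 kg = 56.1 u.

m ≈ 56.1 u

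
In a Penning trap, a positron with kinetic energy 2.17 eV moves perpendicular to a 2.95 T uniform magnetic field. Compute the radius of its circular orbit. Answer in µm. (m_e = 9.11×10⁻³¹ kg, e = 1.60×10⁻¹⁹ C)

Convert the energy: K = 2.17 eV = 3.47×10^-19 J.
v = √(2K/m) = √(2·3.47×10^-19/9.11×10^-31) = 8.73×10^5 m/s.
r = mv/(qB) = (9.11×10^-31)(8.73×10^5) / [(1×1.60×10^-19)(2.95)] = 1.69×10^-6 m.

r ≈ 1.69 µm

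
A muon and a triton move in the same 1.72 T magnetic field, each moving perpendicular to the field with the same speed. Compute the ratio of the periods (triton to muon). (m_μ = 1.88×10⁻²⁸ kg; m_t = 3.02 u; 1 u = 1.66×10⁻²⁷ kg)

T = 2πm/(qB) is independent of speed, so T₂/T₁ = (m₂/q₂)/(m₁/q₁).
T_{triton}/T_{muon} = (5.01×10^-27/1e) / (1.88×10^-28/1e) = 26.7.

ratio ≈ 26.7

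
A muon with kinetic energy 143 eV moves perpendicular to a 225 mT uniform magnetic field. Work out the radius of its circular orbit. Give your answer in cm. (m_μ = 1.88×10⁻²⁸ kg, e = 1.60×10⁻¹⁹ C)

r ≈ 0.258 cm

Convert the energy: K = 143 eV = 2.29×10^-17 J.
v = √(2K/m) = √(2·2.29×10^-17/1.88×10^-28) = 4.93×10^5 m/s.
r = mv/(qB) = (1.88×10^-28)(4.93×10^5) / [(1×1.60×10^-19)(0.225)] = 2.58×10^-3 m.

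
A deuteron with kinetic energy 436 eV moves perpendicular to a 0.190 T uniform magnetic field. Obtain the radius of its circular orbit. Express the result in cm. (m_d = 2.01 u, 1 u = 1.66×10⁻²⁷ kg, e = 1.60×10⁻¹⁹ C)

Convert the energy: K = 436 eV = 6.98×10^-17 J.
v = √(2K/m) = √(2·6.98×10^-17/3.34×10^-27) = 2.04×10^5 m/s.
r = mv/(qB) = (3.34×10^-27)(2.04×10^5) / [(1×1.60×10^-19)(0.190)] = 0.0224 m.

r ≈ 2.24 cm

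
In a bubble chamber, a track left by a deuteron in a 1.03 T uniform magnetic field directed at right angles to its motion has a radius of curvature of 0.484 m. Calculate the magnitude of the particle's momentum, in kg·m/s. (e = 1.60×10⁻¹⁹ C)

p ≈ 7.98×10^-20 kg·m/s

Since qvB = mv²/r, the momentum p = mv = qBr.
p = (1×1.60×10^-19)(1.03)(0.484) = 7.98×10^-20 kg·m/s.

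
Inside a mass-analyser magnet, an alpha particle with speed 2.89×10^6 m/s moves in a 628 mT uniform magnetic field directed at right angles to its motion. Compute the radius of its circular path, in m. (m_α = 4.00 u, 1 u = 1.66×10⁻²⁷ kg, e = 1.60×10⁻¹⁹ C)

The magnetic force provides the centripetal force: qvB = mv²/r, so r = mv/(qB).
r = (6.64×10^-27 kg)(2.89×10^6 m/s) / [(2×1.60×10^-19 C)(0.628 T)] = 0.0955 m.

r ≈ 0.0955 m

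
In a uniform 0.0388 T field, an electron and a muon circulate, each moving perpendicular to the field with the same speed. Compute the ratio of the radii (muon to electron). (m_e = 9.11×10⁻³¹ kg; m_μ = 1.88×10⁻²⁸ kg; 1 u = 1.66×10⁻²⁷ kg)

r = mv/(qB) ⇒ at equal v, r ∝ m/q.
r_{muon}/r_{electron} = 206.

ratio ≈ 206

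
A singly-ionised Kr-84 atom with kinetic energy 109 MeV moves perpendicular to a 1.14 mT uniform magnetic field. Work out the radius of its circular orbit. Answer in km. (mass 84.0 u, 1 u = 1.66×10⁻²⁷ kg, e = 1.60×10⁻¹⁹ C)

Convert the energy: K = 109 MeV = 1.74×10^-11 J.
v = √(2K/m) = √(2·1.74×10^-11/1.39×10^-25) = 1.58×10^7 m/s.
r = mv/(qB) = (1.39×10^-25)(1.58×10^7) / [(1×1.60×10^-19)(1.14×10^-3)] = 1.21×10^4 m.

r ≈ 12.1 km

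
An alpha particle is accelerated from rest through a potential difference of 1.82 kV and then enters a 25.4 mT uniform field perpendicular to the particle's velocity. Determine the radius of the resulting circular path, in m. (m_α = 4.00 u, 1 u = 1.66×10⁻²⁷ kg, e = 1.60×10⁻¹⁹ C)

r ≈ 0.342 m

The kinetic energy gained is K = qV = (2×1.60×10^-19)(1820) = 5.82×10^-16 J.
v = √(2K/m) = 4.19×10^5 m/s.
r = mv/(qB) = (6.64×10^-27)(4.19×10^5) / [(2×1.60×10^-19)(0.0254)] = 0.342 m.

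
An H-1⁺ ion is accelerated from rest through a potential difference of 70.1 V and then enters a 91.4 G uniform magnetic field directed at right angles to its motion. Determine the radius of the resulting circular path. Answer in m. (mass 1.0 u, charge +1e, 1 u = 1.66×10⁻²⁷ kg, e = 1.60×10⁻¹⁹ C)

r ≈ 0.132 m

The kinetic energy gained is K = qV = (1×1.60×10^-19)(70.1) = 1.12×10^-17 J.
v = √(2K/m) = 1.16×10^5 m/s.
r = mv/(qB) = (1.66×10^-27)(1.16×10^5) / [(1×1.60×10^-19)(9.14×10^-3)] = 0.132 m.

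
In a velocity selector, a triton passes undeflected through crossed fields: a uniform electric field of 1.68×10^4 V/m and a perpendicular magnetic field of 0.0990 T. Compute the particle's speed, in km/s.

For zero net force, qE = qvB, so v = E/B.
v = (1.68×10^4) / (0.0990) = 1.70×10^5 m/s.

v ≈ 170 km/s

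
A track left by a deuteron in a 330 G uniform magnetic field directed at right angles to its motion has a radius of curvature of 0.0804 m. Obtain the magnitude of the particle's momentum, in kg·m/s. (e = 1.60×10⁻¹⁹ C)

Since qvB = mv²/r, the momentum p = mv = qBr.
p = (1×1.60×10^-19)(0.0330)(0.0804) = 4.25×10^-22 kg·m/s.

p ≈ 4.25×10^-22 kg·m/s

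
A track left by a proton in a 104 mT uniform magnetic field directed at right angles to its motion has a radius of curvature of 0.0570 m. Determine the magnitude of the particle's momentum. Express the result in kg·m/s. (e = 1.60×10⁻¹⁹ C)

Since qvB = mv²/r, the momentum p = mv = qBr.
p = (1×1.60×10^-19)(0.104)(0.0570) = 9.48×10^-22 kg·m/s.

p ≈ 9.48×10^-22 kg·m/s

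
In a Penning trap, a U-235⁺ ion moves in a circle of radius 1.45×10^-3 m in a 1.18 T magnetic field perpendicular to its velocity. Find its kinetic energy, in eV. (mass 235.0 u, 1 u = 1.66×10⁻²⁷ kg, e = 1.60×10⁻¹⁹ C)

K ≈ 0.600 eV

v = qBr/m = (1×1.60×10^-19)(1.18)(1.45×10^-3) / (3.90×10^-25) = 702 m/s.
K = ½mv² = 0.5·(3.90×10^-25)·(702)² = 9.61×10^-20 J = 0.600 eV.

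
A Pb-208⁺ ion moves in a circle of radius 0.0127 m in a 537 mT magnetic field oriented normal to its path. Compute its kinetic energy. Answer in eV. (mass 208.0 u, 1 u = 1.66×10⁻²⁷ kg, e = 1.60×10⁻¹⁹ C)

K ≈ 10.8 eV

v = qBr/m = (1×1.60×10^-19)(0.537)(0.0127) / (3.45×10^-25) = 3160 m/s.
K = ½mv² = 0.5·(3.45×10^-25)·(3160)² = 1.72×10^-18 J = 10.8 eV.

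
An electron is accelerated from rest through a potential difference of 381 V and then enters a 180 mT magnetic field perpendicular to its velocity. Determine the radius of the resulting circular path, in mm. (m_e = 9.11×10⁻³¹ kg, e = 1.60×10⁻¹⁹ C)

r ≈ 0.366 mm

The kinetic energy gained is K = qV = (1×1.60×10^-19)(381) = 6.10×10^-17 J.
v = √(2K/m) = 1.16×10^7 m/s.
r = mv/(qB) = (9.11×10^-31)(1.16×10^7) / [(1×1.60×10^-19)(0.180)] = 3.66×10^-4 m.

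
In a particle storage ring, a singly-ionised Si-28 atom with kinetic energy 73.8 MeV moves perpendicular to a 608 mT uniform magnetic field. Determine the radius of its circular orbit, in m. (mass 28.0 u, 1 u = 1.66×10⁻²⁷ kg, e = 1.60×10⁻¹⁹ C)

r ≈ 10.8 m

Convert the energy: K = 73.8 MeV = 1.18×10^-11 J.
v = √(2K/m) = √(2·1.18×10^-11/4.65×10^-26) = 2.25×10^7 m/s.
r = mv/(qB) = (4.65×10^-26)(2.25×10^7) / [(1×1.60×10^-19)(0.608)] = 10.8 m.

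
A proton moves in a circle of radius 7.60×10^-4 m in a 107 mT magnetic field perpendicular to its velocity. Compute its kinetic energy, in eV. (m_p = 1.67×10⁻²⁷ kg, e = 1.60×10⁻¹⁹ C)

v = qBr/m = (1×1.60×10^-19)(0.107)(7.60×10^-4) / (1.67×10^-27) = 7790 m/s.
K = ½mv² = 0.5·(1.67×10^-27)·(7790)² = 5.07×10^-20 J = 0.317 eV.

K ≈ 0.317 eV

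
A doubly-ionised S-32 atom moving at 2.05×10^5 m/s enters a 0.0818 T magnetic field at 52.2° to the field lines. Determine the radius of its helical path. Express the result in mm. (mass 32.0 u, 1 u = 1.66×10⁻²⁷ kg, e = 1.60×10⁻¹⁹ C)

Only the perpendicular component v⊥ = v sin52.2° = 1.62×10^5 m/s is bent by the field.
r = m v⊥ /(qB) = (5.31×10^-26)(1.62×10^5) / [(2×1.60×10^-19)(0.0818)] = 0.329 m.

r ≈ 329 mm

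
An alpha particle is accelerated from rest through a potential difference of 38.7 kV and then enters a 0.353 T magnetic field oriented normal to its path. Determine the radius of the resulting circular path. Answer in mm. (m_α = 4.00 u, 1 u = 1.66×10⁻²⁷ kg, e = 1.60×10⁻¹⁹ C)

r ≈ 114 mm

The kinetic energy gained is K = qV = (2×1.60×10^-19)(3.87×10^4) = 1.24×10^-14 J.
v = √(2K/m) = 1.93×10^6 m/s.
r = mv/(qB) = (6.64×10^-27)(1.93×10^6) / [(2×1.60×10^-19)(0.353)] = 0.114 m.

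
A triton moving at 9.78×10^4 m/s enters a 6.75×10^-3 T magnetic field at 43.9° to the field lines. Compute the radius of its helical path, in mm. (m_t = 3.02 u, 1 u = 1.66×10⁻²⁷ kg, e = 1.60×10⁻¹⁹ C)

r ≈ 315 mm

Only the perpendicular component v⊥ = v sin43.9° = 6.78×10^4 m/s is bent by the field.
r = m v⊥ /(qB) = (5.01×10^-27)(6.78×10^4) / [(1×1.60×10^-19)(6.75×10^-3)] = 0.315 m.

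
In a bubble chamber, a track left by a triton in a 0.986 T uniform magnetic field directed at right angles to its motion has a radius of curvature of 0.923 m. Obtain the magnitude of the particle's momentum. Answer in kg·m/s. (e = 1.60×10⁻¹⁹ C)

p ≈ 1.46×10^-19 kg·m/s

Since qvB = mv²/r, the momentum p = mv = qBr.
p = (1×1.60×10^-19)(0.986)(0.923) = 1.46×10^-19 kg·m/s.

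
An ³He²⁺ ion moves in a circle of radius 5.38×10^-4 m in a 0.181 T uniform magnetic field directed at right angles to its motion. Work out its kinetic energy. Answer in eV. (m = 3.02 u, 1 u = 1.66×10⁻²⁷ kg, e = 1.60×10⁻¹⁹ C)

K ≈ 0.605 eV

v = qBr/m = (2×1.60×10^-19)(0.181)(5.38×10^-4) / (5.01×10^-27) = 6220 m/s.
K = ½mv² = 0.5·(5.01×10^-27)·(6220)² = 9.68×10^-20 J = 0.605 eV.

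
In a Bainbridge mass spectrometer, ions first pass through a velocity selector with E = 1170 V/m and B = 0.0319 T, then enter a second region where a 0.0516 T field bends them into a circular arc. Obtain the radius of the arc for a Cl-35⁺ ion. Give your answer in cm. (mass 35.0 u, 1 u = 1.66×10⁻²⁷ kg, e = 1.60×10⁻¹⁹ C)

r ≈ 25.8 cm

The selector passes v = E/B = 1170/0.0319 = 3.67×10^4 m/s.
In the deflection region, r = mv/(qB₂) = (5.81×10^-26)(3.67×10^4) / [(1×1.60×10^-19)(0.0516)] = 0.258 m.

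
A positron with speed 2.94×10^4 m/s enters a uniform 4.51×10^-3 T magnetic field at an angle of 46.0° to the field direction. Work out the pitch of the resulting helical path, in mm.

The velocity component along B is v∥ = v cos46.0° = 2.04×10^4 m/s.
The cyclotron period T = 2πm/(qB) = 7.93×10^-9 s is set by m, q, B alone.
Pitch = v∥·T = (2.04×10^4)(7.93×10^-9) = 1.62×10^-4 m.

pitch ≈ 0.162 mm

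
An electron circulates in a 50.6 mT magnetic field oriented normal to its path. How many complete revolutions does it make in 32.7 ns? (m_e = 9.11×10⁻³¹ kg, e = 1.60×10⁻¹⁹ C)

N = 46

T = 2πm/(qB) = 2π(9.11×10^-31) / [(1×1.60×10^-19)(0.0506)] = 7.0701×10^-10 s.
N = t/T = 3.27×10^-8 / 7.0701×10^-10 ≈ 46.25, so 46 complete revolutions.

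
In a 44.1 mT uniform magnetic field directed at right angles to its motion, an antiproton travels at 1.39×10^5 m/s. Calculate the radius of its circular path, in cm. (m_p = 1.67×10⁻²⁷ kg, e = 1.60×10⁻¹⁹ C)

r ≈ 3.29 cm

The magnetic force provides the centripetal force: qvB = mv²/r, so r = mv/(qB).
r = (1.67×10^-27 kg)(1.39×10^5 m/s) / [(1×1.60×10^-19 C)(0.0441 T)] = 0.0329 m.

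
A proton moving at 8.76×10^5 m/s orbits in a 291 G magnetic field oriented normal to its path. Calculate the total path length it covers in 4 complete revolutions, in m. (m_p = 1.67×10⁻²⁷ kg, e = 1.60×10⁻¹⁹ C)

r = mv/(qB) = 0.314 m, so one revolution covers 2πr = 1.97 m.
In 4 revolutions: L = 4·2πr = 7.90 m.

L ≈ 7.90 m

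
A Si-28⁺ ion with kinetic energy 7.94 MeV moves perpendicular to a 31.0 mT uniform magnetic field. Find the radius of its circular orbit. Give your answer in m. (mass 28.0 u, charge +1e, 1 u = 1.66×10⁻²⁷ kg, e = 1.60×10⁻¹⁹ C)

Convert the energy: K = 7.94 MeV = 1.27×10^-12 J.
v = √(2K/m) = √(2·1.27×10^-12/4.65×10^-26) = 7.39×10^6 m/s.
r = mv/(qB) = (4.65×10^-26)(7.39×10^6) / [(1×1.60×10^-19)(0.0310)] = 69.3 m.

r ≈ 69.3 m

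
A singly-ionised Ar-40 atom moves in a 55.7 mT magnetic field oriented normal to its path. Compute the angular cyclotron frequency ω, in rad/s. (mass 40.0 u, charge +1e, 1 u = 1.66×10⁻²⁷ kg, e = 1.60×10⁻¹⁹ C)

ω ≈ 1.34×10^5 rad/s

ω = qB/m = (1×1.60×10^-19)(0.0557) / (6.64×10^-26) = 1.34×10^5 rad/s.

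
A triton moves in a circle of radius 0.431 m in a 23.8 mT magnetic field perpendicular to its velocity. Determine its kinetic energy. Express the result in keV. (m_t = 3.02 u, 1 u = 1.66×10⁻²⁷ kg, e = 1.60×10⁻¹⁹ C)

K ≈ 1.68 keV

v = qBr/m = (1×1.60×10^-19)(0.0238)(0.431) / (5.01×10^-27) = 3.27×10^5 m/s.
K = ½mv² = 0.5·(5.01×10^-27)·(3.27×10^5)² = 2.69×10^-16 J = 1.68 keV.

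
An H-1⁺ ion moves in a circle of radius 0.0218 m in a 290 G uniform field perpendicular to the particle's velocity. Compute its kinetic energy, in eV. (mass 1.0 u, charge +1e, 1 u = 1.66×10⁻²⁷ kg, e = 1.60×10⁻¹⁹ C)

K ≈ 19.3 eV

v = qBr/m = (1×1.60×10^-19)(0.0290)(0.0218) / (1.66×10^-27) = 6.09×10^4 m/s.
K = ½mv² = 0.5·(1.66×10^-27)·(6.09×10^4)² = 3.08×10^-18 J = 19.3 eV.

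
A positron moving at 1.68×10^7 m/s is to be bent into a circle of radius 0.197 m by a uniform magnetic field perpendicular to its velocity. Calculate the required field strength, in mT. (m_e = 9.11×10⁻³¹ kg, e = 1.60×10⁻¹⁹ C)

B ≈ 0.486 mT

qvB = mv²/r gives B = mv/(qr).
B = (9.11×10^-31)(1.68×10^7) / [(1×1.60×10^-19)(0.197)] = 4.86×10^-4 T.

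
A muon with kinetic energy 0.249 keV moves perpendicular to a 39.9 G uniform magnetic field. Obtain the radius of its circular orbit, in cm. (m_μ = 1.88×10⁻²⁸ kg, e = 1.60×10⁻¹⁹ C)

r ≈ 19.2 cm

Convert the energy: K = 0.249 keV = 3.98×10^-17 J.
v = √(2K/m) = √(2·3.98×10^-17/1.88×10^-28) = 6.51×10^5 m/s.
r = mv/(qB) = (1.88×10^-28)(6.51×10^5) / [(1×1.60×10^-19)(3.99×10^-3)] = 0.192 m.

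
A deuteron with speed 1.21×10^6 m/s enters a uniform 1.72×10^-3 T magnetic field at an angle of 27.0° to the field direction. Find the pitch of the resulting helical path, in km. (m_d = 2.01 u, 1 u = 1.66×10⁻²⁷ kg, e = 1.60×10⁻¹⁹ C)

pitch ≈ 0.0821 km

The velocity component along B is v∥ = v cos27.0° = 1.08×10^6 m/s.
The cyclotron period T = 2πm/(qB) = 7.62×10^-5 s is set by m, q, B alone.
Pitch = v∥·T = (1.08×10^6)(7.62×10^-5) = 82.1 m.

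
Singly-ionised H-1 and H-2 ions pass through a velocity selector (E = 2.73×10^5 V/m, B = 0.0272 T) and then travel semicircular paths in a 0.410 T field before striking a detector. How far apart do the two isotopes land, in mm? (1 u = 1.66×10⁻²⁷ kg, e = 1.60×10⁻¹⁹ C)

Both emerge at v = E/B₁ = 1.00×10^7 m/s.
r = mv/(qB₂), so r₁ = 0.254 m and r₂ = 0.508 m, giving Δr = 0.254 m.
After a semicircle each ion lands a diameter 2r from the entry slit, so the separation is 2Δr = 0.508 m.

Δd ≈ 508 mm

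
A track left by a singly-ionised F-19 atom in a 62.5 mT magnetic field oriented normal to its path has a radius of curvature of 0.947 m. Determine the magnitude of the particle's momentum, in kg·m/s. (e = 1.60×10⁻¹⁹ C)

Since qvB = mv²/r, the momentum p = mv = qBr.
p = (1×1.60×10^-19)(0.0625)(0.947) = 9.47×10^-21 kg·m/s.

p ≈ 9.47×10^-21 kg·m/s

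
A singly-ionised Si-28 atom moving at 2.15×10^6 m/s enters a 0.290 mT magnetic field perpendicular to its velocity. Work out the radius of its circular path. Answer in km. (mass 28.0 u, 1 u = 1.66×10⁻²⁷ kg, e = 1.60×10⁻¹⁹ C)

The magnetic force provides the centripetal force: qvB = mv²/r, so r = mv/(qB).
r = (4.65×10^-26 kg)(2.15×10^6 m/s) / [(1×1.60×10^-19 C)(2.90×10^-4 T)] = 2150 m.

r ≈ 2.15 km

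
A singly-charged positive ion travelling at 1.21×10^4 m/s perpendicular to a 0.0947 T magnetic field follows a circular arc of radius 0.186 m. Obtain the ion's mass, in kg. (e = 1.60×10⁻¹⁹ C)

m ≈ 2.33×10^-25 kg

qvB = mv²/r ⇒ m = qBr/v.
m = (1×1.60×10^-19)(0.0947)(0.186) / (1.21×10^4) = 2.33×10^-25 kg.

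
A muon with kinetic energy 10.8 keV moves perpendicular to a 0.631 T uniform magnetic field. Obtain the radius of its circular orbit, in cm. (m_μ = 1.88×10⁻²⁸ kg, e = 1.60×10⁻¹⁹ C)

Convert the energy: K = 10.8 keV = 1.73×10^-15 J.
v = √(2K/m) = √(2·1.73×10^-15/1.88×10^-28) = 4.29×10^6 m/s.
r = mv/(qB) = (1.88×10^-28)(4.29×10^6) / [(1×1.60×10^-19)(0.631)] = 7.98×10^-3 m.

r ≈ 0.798 cm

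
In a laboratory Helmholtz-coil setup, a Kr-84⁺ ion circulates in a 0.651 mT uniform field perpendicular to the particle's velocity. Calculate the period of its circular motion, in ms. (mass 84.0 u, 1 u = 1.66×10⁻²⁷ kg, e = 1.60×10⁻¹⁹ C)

T ≈ 8.41 ms

The cyclotron period is independent of speed: T = 2πm/(qB).
T = 2π(1.39×10^-25) / [(1×1.60×10^-19)(6.51×10^-4)] = 8.41×10^-3 s.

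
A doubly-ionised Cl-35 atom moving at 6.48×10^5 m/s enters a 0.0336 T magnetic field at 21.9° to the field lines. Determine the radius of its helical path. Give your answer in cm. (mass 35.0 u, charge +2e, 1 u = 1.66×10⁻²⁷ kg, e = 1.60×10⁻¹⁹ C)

Only the perpendicular component v⊥ = v sin21.9° = 2.42×10^5 m/s is bent by the field.
r = m v⊥ /(qB) = (5.81×10^-26)(2.42×10^5) / [(2×1.60×10^-19)(0.0336)] = 1.31 m.

r ≈ 131 cm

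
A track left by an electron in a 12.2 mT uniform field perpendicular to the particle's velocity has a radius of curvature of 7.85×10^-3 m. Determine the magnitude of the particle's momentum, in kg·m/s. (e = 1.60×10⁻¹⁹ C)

Since qvB = mv²/r, the momentum p = mv = qBr.
p = (1×1.60×10^-19)(0.0122)(7.85×10^-3) = 1.53×10^-23 kg·m/s.

p ≈ 1.53×10^-23 kg·m/s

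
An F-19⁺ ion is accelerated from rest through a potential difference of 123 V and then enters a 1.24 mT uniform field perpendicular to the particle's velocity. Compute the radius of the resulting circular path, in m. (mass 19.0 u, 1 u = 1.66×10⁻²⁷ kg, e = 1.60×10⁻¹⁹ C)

r ≈ 5.62 m

The kinetic energy gained is K = qV = (1×1.60×10^-19)(123) = 1.97×10^-17 J.
v = √(2K/m) = 3.53×10^4 m/s.
r = mv/(qB) = (3.15×10^-26)(3.53×10^4) / [(1×1.60×10^-19)(1.24×10^-3)] = 5.62 m.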